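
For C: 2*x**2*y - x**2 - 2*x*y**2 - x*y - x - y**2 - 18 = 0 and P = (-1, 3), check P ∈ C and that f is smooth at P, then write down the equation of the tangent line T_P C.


Tangent line at P: -32*x + 9*y - 59 = 0.

Step 1: f(-1, 3) = 0, so P lies on C.
Step 2: partial derivatives
  f_x(x, y) = 4*x*y - 2*x - 2*y**2 - y - 1, f_y(x, y) = 2*x**2 - 4*x*y - x - 2*y.
  f_x(P) = -32, f_y(P) = 9 (gradient nonzero, so P is smooth).
Step 3: tangent line at P: -32·(x − -1) + 9·(y − 3) = 0.
Expanding: -32*x + 9*y - 59 = 0.


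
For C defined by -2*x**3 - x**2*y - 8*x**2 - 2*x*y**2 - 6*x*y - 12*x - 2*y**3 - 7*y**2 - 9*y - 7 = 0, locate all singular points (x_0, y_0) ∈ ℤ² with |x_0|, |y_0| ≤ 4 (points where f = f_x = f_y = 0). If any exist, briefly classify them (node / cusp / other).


Singular points: {(-1, -1)}; classification: node.

Compute partial derivatives:
  f_x = -6*x**2 - 2*x*y - 16*x - 2*y**2 - 6*y - 12.
  f_y = -x**2 - 4*x*y - 6*x - 6*y**2 - 14*y - 9.
Scan x_0 ∈ {−4, ..., 4}. For each x_0, f_y(x_0, y) is a polynomial in y; find its integer roots y ∈ {−4, ..., 4}, then test f_x and f at those candidates.
  x = -4: f_y(-4, y) = -6*y**2 + 2*y - 1; no integer root y with |y| ≤ 4.
  x = -3: f_y(-3, y) = -6*y**2 - 2*y; vanishes at y ∈ {0}. (-3, 0): f_x = -18 ≠ 0.
  x = -2: f_y(-2, y) = -6*y**2 - 6*y - 1; no integer root y with |y| ≤ 4.
  x = -1: f_y(-1, y) = -6*y**2 - 10*y - 4; vanishes at y ∈ {-1}. (-1, -1): f_x = 0, f = 0 — SINGULAR.
  x = 0: f_y(0, y) = -6*y**2 - 14*y - 9; no integer root y with |y| ≤ 4.
  x = 1: f_y(1, y) = -6*y**2 - 18*y - 16; no integer root y with |y| ≤ 4.
  x = 2: f_y(2, y) = -6*y**2 - 22*y - 25; no integer root y with |y| ≤ 4.
  x = 3: f_y(3, y) = -6*y**2 - 26*y - 36; no integer root y with |y| ≤ 4.
  x = 4: f_y(4, y) = -6*y**2 - 30*y - 49; no integer root y with |y| ≤ 4.
Only singular point on the grid: (-1, -1).
Classify: substitute x = -1 + u, y = -1 + v and expand: f = -2*u**3 - u**2*v - u**2 - 2*u*v**2 - 2*v**3 + v**2.
No constant or linear terms (consistent with a singular point). Quadratic part: -u**2 + v**2. Cubic part: -2*u**3 - u**2*v - 2*u*v**2 - 2*v**3.
The quadratic part v**2 - u**2 = (v − u)(v + u) splits into two distinct linear factors, so there are two distinct tangent lines y − -1 = ±(x − -1) — this is a node (ordinary double point).
Classification: node.


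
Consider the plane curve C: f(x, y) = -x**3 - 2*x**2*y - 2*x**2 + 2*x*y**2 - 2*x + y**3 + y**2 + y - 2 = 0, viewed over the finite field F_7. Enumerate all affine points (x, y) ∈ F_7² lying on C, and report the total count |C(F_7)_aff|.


Affine F_7-points: {(1, 0), (3, 3), (4, 3), (5, 1), (6, 3)}; count = 5.

For each of the 49 pairs (x, y) ∈ F_7², evaluate f(x, y) mod 7. Record the zeros.
  x = 0: [0↦5, 1↦1, 2↦5, 3↦2, 4↦5, 5↦6, 6↦4]  zeros at y ∈ ∅
  x = 1: [0↦0, 1↦3, 2↦4, 3↦2, 4↦3, 5↦6, 6↦3]  zeros at y ∈ {0}
  x = 2: [0↦6, 1↦5, 2↦6, 3↦1, 4↦3, 5↦4, 6↦3]  zeros at y ∈ ∅
  x = 3: [0↦3, 1↦1, 2↦5, 3↦0, 4↦6, 5↦1, 6↦5]  zeros at y ∈ {3}
  x = 4: [0↦6, 1↦6, 2↦2, 3↦0, 4↦6, 5↦5, 6↦3]  zeros at y ∈ {3}
  x = 5: [0↦2, 1↦0, 2↦5, 3↦2, 4↦4, 5↦3, 6↦5]  zeros at y ∈ {1}
  x = 6: [0↦6, 1↦5, 2↦1, 3↦0, 4↦1, 5↦3, 6↦5]  zeros at y ∈ {3}
Collecting zeros: affine points = {(1, 0), (3, 3), (4, 3), (5, 1), (6, 3)}.
Total count |C(F_7)_aff| = 5.


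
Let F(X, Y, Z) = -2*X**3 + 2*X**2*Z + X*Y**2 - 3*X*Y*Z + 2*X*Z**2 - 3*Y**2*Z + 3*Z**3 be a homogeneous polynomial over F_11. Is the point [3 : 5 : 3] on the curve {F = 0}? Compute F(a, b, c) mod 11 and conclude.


F(3,5,3) ≡ 4 (mod 11); P is NOT on the curve.

Evaluate F(3, 5, 3) term-by-term (mod 11).
  -2*X**3 ↦ -2·27·1·1 = -54
  2*X**2*Z ↦ 2·9·1·3 = 54
  X*Y**2 ↦ 1·3·25·1 = 75
  -3*X*Y*Z ↦ -3·3·5·3 = -135
  2*X*Z**2 ↦ 2·3·1·9 = 54
  -3*Y**2*Z ↦ -3·1·25·3 = -225
  3*Z**3 ↦ 3·1·1·27 = 81
Sum: F(3, 5, 3) = (-54) + (54) + (75) + (-135) + (54) + (-225) + (81) = -150.
Reducing mod 11: -150 ≡ 4 (mod 11).
Since F(a, b, c) ≡ 4 ≠ 0 (mod 11), P does NOT lie on the curve.


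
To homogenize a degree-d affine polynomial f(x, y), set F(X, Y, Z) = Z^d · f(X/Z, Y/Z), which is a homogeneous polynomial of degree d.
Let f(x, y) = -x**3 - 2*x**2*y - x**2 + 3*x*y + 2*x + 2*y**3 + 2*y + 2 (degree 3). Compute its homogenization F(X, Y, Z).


F(X, Y, Z) = -X**3 - 2*X**2*Y - X**2*Z + 3*X*Y*Z + 2*X*Z**2 + 2*Y**3 + 2*Y*Z**2 + 2*Z**3

deg(f) = 3.
Substitute x = X/Z, y = Y/Z into f, then multiply by Z^3.
  monomial -1·x^3·y^0 ↦ -1·X^3·Y^0·Z^0.
  monomial -2·x^2·y^1 ↦ -2·X^2·Y^1·Z^0.
  monomial -1·x^2·y^0 ↦ -1·X^2·Y^0·Z^1.
  monomial 3·x^1·y^1 ↦ 3·X^1·Y^1·Z^1.
  monomial 2·x^1·y^0 ↦ 2·X^1·Y^0·Z^2.
  monomial 2·x^0·y^3 ↦ 2·X^0·Y^3·Z^0.
  monomial 2·x^0·y^1 ↦ 2·X^0·Y^1·Z^2.
  monomial 2·x^0·y^0 ↦ 2·X^0·Y^0·Z^3.
Collecting: F(X, Y, Z) = -X**3 - 2*X**2*Y - X**2*Z + 3*X*Y*Z + 2*X*Z**2 + 2*Y**3 + 2*Y*Z**2 + 2*Z**3.


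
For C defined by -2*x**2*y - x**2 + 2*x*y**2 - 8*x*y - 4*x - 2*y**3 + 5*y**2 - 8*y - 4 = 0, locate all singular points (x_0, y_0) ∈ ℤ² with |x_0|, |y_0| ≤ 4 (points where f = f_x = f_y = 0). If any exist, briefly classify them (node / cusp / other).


Singular points: {(-2, 0)}; classification: node.

Compute partial derivatives:
  f_x = -4*x*y - 2*x + 2*y**2 - 8*y - 4.
  f_y = -2*x**2 + 4*x*y - 8*x - 6*y**2 + 10*y - 8.
Scan x_0 ∈ {−4, ..., 4}. For each x_0, f_y(x_0, y) is a polynomial in y; find its integer roots y ∈ {−4, ..., 4}, then test f_x and f at those candidates.
  x = -4: f_y(-4, y) = -6*y**2 - 6*y - 8; no integer root y with |y| ≤ 4.
  x = -3: f_y(-3, y) = -6*y**2 - 2*y - 2; no integer root y with |y| ≤ 4.
  x = -2: f_y(-2, y) = -6*y**2 + 2*y; vanishes at y ∈ {0}. (-2, 0): f_x = 0, f = 0 — SINGULAR.
  x = -1: f_y(-1, y) = -6*y**2 + 6*y - 2; no integer root y with |y| ≤ 4.
  x = 0: f_y(0, y) = -6*y**2 + 10*y - 8; no integer root y with |y| ≤ 4.
  x = 1: f_y(1, y) = -6*y**2 + 14*y - 18; no integer root y with |y| ≤ 4.
  x = 2: f_y(2, y) = -6*y**2 + 18*y - 32; no integer root y with |y| ≤ 4.
  x = 3: f_y(3, y) = -6*y**2 + 22*y - 50; no integer root y with |y| ≤ 4.
  x = 4: f_y(4, y) = -6*y**2 + 26*y - 72; no integer root y with |y| ≤ 4.
Only singular point on the grid: (-2, 0).
Classify: substitute x = -2 + u, y = 0 + v and expand: f = -2*u**2*v - u**2 + 2*u*v**2 - 2*v**3 + v**2.
No constant or linear terms (consistent with a singular point). Quadratic part: -u**2 + v**2. Cubic part: -2*u**2*v + 2*u*v**2 - 2*v**3.
The quadratic part v**2 - u**2 = (v − u)(v + u) splits into two distinct linear factors, so there are two distinct tangent lines y − 0 = ±(x − -2) — this is a node (ordinary double point).
Classification: node.


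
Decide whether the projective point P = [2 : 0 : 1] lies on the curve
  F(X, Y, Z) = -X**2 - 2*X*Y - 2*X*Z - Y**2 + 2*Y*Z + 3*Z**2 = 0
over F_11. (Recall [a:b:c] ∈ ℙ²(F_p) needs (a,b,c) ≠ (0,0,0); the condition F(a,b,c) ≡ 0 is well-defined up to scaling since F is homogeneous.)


F(2,0,1) ≡ 6 (mod 11); P is NOT on the curve.

Evaluate F(2, 0, 1) term-by-term (mod 11).
  -X**2 ↦ -1·4·1·1 = -4
  -2*X*Y ↦ -2·2·0·1 = 0
  -2*X*Z ↦ -2·2·1·1 = -4
  -Y**2 ↦ -1·1·0·1 = 0
  2*Y*Z ↦ 2·1·0·1 = 0
  3*Z**2 ↦ 3·1·1·1 = 3
Sum: F(2, 0, 1) = (-4) + (0) + (-4) + (0) + (0) + (3) = -5.
Reducing mod 11: -5 ≡ 6 (mod 11).
Since F(a, b, c) ≡ 6 ≠ 0 (mod 11), P does NOT lie on the curve.


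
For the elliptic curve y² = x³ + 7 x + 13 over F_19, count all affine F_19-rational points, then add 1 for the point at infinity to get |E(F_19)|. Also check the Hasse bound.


Affine points = {(2, 4), (2, 15), (3, 2), (3, 17), (6, 9), (6, 10), (7, 5), (7, 14), (8, 7), (8, 12), (9, 8), (9, 11), (10, 0), (12, 1), (12, 18), (14, 9), (14, 10), (15, 4), (15, 15), (18, 9), (18, 10)}; affine count = 21; |E(F_19)| = 22.

Discriminant check: Δ ∝ 4a³ + 27b² = 4·7³ + 27·13² = 4·343 + 27·169 ≡ 7 (mod 19). Nonzero ⇒ E is nonsingular.
For each x ∈ F_19, compute rhs = x³ + 7·x + 13 mod 19, then count y ∈ F_19 with y² ≡ rhs.
  x = 0: rhs = 13, matching y values: none (0 points).
  x = 1: rhs = 2, matching y values: none (0 points).
  x = 2: rhs = 16, matching y values: 4, 15 (2 points).
  x = 3: rhs = 4, matching y values: 2, 17 (2 points).
  x = 4: rhs = 10, matching y values: none (0 points).
  x = 5: rhs = 2, matching y values: none (0 points).
  x = 6: rhs = 5, matching y values: 9, 10 (2 points).
  x = 7: rhs = 6, matching y values: 5, 14 (2 points).
  x = 8: rhs = 11, matching y values: 7, 12 (2 points).
  x = 9: rhs = 7, matching y values: 8, 11 (2 points).
  x = 10: rhs = 0, matching y values: 0 (1 points).
  x = 11: rhs = 15, matching y values: none (0 points).
  x = 12: rhs = 1, matching y values: 1, 18 (2 points).
  x = 13: rhs = 2, matching y values: none (0 points).
  x = 14: rhs = 5, matching y values: 9, 10 (2 points).
  x = 15: rhs = 16, matching y values: 4, 15 (2 points).
  x = 16: rhs = 3, matching y values: none (0 points).
  x = 17: rhs = 10, matching y values: none (0 points).
  x = 18: rhs = 5, matching y values: 9, 10 (2 points).
Total affine count: 21.
Full point count |E(F_19)| = 21 + 1 = 22.
Hasse bound: |22 − (19+1)| = |2| = 2 ≤ 2√19 ≈ 8.7178 ✓.


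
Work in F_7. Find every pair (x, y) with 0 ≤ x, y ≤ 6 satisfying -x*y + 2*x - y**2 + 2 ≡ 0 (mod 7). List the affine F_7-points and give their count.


Affine F_7-points: {(0, 3), (0, 4), (2, 6), (4, 5), (6, 0), (6, 1)}; count = 6.

For each of the 49 pairs (x, y) ∈ F_7², evaluate f(x, y) mod 7. Record the zeros.
  x = 0: [0↦2, 1↦1, 2↦5, 3↦0, 4↦0, 5↦5, 6↦1]  zeros at y ∈ {3, 4}
  x = 1: [0↦4, 1↦2, 2↦5, 3↦6, 4↦5, 5↦2, 6↦4]  zeros at y ∈ ∅
  x = 2: [0↦6, 1↦3, 2↦5, 3↦5, 4↦3, 5↦6, 6↦0]  zeros at y ∈ {6}
  x = 3: [0↦1, 1↦4, 2↦5, 3↦4, 4↦1, 5↦3, 6↦3]  zeros at y ∈ ∅
  x = 4: [0↦3, 1↦5, 2↦5, 3↦3, 4↦6, 5↦0, 6↦6]  zeros at y ∈ {5}
  x = 5: [0↦5, 1↦6, 2↦5, 3↦2, 4↦4, 5↦4, 6↦2]  zeros at y ∈ ∅
  x = 6: [0↦0, 1↦0, 2↦5, 3↦1, 4↦2, 5↦1, 6↦5]  zeros at y ∈ {0, 1}
Collecting zeros: affine points = {(0, 3), (0, 4), (2, 6), (4, 5), (6, 0), (6, 1)}.
Total count |C(F_7)_aff| = 6.


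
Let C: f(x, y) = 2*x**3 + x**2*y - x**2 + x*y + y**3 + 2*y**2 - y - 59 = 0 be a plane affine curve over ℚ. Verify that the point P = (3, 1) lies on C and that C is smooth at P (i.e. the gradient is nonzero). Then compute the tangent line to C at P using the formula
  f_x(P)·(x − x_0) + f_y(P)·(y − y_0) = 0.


Tangent line at P: 55*x + 18*y - 183 = 0.

Step 1: f(3, 1) = 0, so P lies on C.
Step 2: partial derivatives
  f_x(x, y) = 6*x**2 + 2*x*y - 2*x + y, f_y(x, y) = x**2 + x + 3*y**2 + 4*y - 1.
  f_x(P) = 55, f_y(P) = 18 (gradient nonzero, so P is smooth).
Step 3: tangent line at P: 55·(x − 3) + 18·(y − 1) = 0.
Expanding: 55*x + 18*y - 183 = 0.


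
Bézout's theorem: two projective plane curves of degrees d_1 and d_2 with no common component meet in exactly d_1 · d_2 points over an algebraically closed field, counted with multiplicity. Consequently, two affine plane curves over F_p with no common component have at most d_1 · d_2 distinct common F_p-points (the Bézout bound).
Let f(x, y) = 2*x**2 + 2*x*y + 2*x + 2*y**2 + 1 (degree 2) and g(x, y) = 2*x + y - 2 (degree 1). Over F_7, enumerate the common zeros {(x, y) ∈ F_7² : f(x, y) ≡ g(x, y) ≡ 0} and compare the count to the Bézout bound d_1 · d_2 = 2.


Common zeros: ∅; count = 0; Bézout bound = 2.

deg(f) = 2, deg(g) = 1, so Bézout bound = 2.
Scan x ∈ F_7. For each x, list the y ∈ F_7 with f(x, y) ≡ 0 and those with g(x, y) ≡ 0 (mod 7); the common zeros in that column are the intersection.
  x = 0: f ≡ 0 at y ∈ ∅; g ≡ 0 at y ∈ {2}; common: ∅.
  x = 1: f ≡ 0 at y ∈ ∅; g ≡ 0 at y ∈ {0}; common: ∅.
  x = 2: f ≡ 0 at y ∈ ∅; g ≡ 0 at y ∈ {5}; common: ∅.
  x = 3: f ≡ 0 at y ∈ {5, 6}; g ≡ 0 at y ∈ {3}; common: ∅.
  x = 4: f ≡ 0 at y ∈ {4, 6}; g ≡ 0 at y ∈ {1}; common: ∅.
  x = 5: f ≡ 0 at y ∈ {4, 5}; g ≡ 0 at y ∈ {6}; common: ∅.
  x = 6: f ≡ 0 at y ∈ ∅; g ≡ 0 at y ∈ {4}; common: ∅.
Collecting: common zeros = ∅, so the count is 0.
Comparison with the Bézout bound: 0 ≤ 2 = deg(f)·deg(g), as expected for curves with no common component (the affine F_7-count falls short of the bound because intersections may lie at infinity, over extension fields, or carry multiplicity).


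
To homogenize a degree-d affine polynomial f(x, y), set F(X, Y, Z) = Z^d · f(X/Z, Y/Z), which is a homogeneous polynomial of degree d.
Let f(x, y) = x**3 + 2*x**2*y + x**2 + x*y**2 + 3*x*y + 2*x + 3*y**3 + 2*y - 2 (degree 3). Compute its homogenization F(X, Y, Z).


F(X, Y, Z) = X**3 + 2*X**2*Y + X**2*Z + X*Y**2 + 3*X*Y*Z + 2*X*Z**2 + 3*Y**3 + 2*Y*Z**2 - 2*Z**3

deg(f) = 3.
Substitute x = X/Z, y = Y/Z into f, then multiply by Z^3.
  monomial 1·x^3·y^0 ↦ 1·X^3·Y^0·Z^0.
  monomial 2·x^2·y^1 ↦ 2·X^2·Y^1·Z^0.
  monomial 1·x^2·y^0 ↦ 1·X^2·Y^0·Z^1.
  monomial 1·x^1·y^2 ↦ 1·X^1·Y^2·Z^0.
  monomial 3·x^1·y^1 ↦ 3·X^1·Y^1·Z^1.
  monomial 2·x^1·y^0 ↦ 2·X^1·Y^0·Z^2.
  monomial 3·x^0·y^3 ↦ 3·X^0·Y^3·Z^0.
  monomial 2·x^0·y^1 ↦ 2·X^0·Y^1·Z^2.
  monomial -2·x^0·y^0 ↦ -2·X^0·Y^0·Z^3.
Collecting: F(X, Y, Z) = X**3 + 2*X**2*Y + X**2*Z + X*Y**2 + 3*X*Y*Z + 2*X*Z**2 + 3*Y**3 + 2*Y*Z**2 - 2*Z**3.


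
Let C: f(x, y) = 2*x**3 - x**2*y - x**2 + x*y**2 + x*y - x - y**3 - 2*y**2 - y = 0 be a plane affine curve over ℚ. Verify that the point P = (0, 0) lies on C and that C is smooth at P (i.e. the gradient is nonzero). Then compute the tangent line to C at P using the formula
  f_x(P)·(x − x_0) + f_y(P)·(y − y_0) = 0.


Tangent line at P: -x - y = 0.

Step 1: f(0, 0) = 0, so P lies on C.
Step 2: partial derivatives
  f_x(x, y) = 6*x**2 - 2*x*y - 2*x + y**2 + y - 1, f_y(x, y) = -x**2 + 2*x*y + x - 3*y**2 - 4*y - 1.
  f_x(P) = -1, f_y(P) = -1 (gradient nonzero, so P is smooth).
Step 3: tangent line at P: -1·(x − 0) + -1·(y − 0) = 0.
Expanding: -x - y = 0.


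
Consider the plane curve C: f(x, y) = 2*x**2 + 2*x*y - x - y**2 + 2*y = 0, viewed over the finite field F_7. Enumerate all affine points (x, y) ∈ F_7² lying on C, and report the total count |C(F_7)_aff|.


Affine F_7-points: {(0, 0), (0, 2), (2, 2), (2, 4), (4, 0), (4, 3), (5, 1), (5, 4)}; count = 8.

For each of the 49 pairs (x, y) ∈ F_7², evaluate f(x, y) mod 7. Record the zeros.
  x = 0: [0↦0, 1↦1, 2↦0, 3↦4, 4↦6, 5↦6, 6↦4]  zeros at y ∈ {0, 2}
  x = 1: [0↦1, 1↦4, 2↦5, 3↦4, 4↦1, 5↦3, 6↦3]  zeros at y ∈ ∅
  x = 2: [0↦6, 1↦4, 2↦0, 3↦1, 4↦0, 5↦4, 6↦6]  zeros at y ∈ {2, 4}
  x = 3: [0↦1, 1↦1, 2↦6, 3↦2, 4↦3, 5↦2, 6↦6]  zeros at y ∈ ∅
  x = 4: [0↦0, 1↦2, 2↦2, 3↦0, 4↦3, 5↦4, 6↦3]  zeros at y ∈ {0, 3}
  x = 5: [0↦3, 1↦0, 2↦2, 3↦2, 4↦0, 5↦3, 6↦4]  zeros at y ∈ {1, 4}
  x = 6: [0↦3, 1↦2, 2↦6, 3↦1, 4↦1, 5↦6, 6↦2]  zeros at y ∈ ∅
Collecting zeros: affine points = {(0, 0), (0, 2), (2, 2), (2, 4), (4, 0), (4, 3), (5, 1), (5, 4)}.
Total count |C(F_7)_aff| = 8.


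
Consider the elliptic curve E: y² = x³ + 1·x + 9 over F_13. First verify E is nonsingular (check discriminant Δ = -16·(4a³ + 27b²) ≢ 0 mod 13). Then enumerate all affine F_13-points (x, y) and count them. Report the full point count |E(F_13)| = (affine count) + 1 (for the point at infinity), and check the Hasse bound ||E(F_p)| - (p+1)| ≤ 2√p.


Affine points = {(0, 3), (0, 10), (3, 0), (4, 5), (4, 8), (5, 3), (5, 10), (6, 6), (6, 7), (8, 3), (8, 10), (11, 5), (11, 8)}; affine count = 13; |E(F_13)| = 14.

Discriminant check: Δ ∝ 4a³ + 27b² = 4·1³ + 27·9² = 4·1 + 27·81 ≡ 7 (mod 13). Nonzero ⇒ E is nonsingular.
For each x ∈ F_13, compute rhs = x³ + 1·x + 9 mod 13, then count y ∈ F_13 with y² ≡ rhs.
  x = 0: rhs = 9, matching y values: 3, 10 (2 points).
  x = 1: rhs = 11, matching y values: none (0 points).
  x = 2: rhs = 6, matching y values: none (0 points).
  x = 3: rhs = 0, matching y values: 0 (1 points).
  x = 4: rhs = 12, matching y values: 5, 8 (2 points).
  x = 5: rhs = 9, matching y values: 3, 10 (2 points).
  x = 6: rhs = 10, matching y values: 6, 7 (2 points).
  x = 7: rhs = 8, matching y values: none (0 points).
  x = 8: rhs = 9, matching y values: 3, 10 (2 points).
  x = 9: rhs = 6, matching y values: none (0 points).
  x = 10: rhs = 5, matching y values: none (0 points).
  x = 11: rhs = 12, matching y values: 5, 8 (2 points).
  x = 12: rhs = 7, matching y values: none (0 points).
Total affine count: 13.
Full point count |E(F_13)| = 13 + 1 = 14.
Hasse bound: |14 − (13+1)| = |0| = 0 ≤ 2√13 ≈ 7.2111 ✓.


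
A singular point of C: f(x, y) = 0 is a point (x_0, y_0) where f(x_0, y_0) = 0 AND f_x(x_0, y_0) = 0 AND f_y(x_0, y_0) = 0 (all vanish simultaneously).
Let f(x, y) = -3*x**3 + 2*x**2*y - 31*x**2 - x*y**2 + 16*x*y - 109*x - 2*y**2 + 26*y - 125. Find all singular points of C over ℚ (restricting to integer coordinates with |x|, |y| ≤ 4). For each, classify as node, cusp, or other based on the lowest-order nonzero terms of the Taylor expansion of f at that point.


Singular points: {(-3, 2)}; classification: cusp.

Compute partial derivatives:
  f_x = -9*x**2 + 4*x*y - 62*x - y**2 + 16*y - 109.
  f_y = 2*x**2 - 2*x*y + 16*x - 4*y + 26.
Scan x_0 ∈ {−4, ..., 4}. For each x_0, f_y(x_0, y) is a polynomial in y; find its integer roots y ∈ {−4, ..., 4}, then test f_x and f at those candidates.
  x = -4: f_y(-4, y) = 4*y - 6; no integer root y with |y| ≤ 4.
  x = -3: f_y(-3, y) = 2*y - 4; vanishes at y ∈ {2}. (-3, 2): f_x = 0, f = 0 — SINGULAR.
  x = -2: f_y(-2, y) = 2; no integer root y with |y| ≤ 4.
  x = -1: f_y(-1, y) = 12 - 2*y; no integer root y with |y| ≤ 4.
  x = 0: f_y(0, y) = 26 - 4*y; no integer root y with |y| ≤ 4.
  x = 1: f_y(1, y) = 44 - 6*y; no integer root y with |y| ≤ 4.
  x = 2: f_y(2, y) = 66 - 8*y; no integer root y with |y| ≤ 4.
  x = 3: f_y(3, y) = 92 - 10*y; no integer root y with |y| ≤ 4.
  x = 4: f_y(4, y) = 122 - 12*y; no integer root y with |y| ≤ 4.
Only singular point on the grid: (-3, 2).
Classify: substitute x = -3 + u, y = 2 + v and expand: f = -3*u**3 + 2*u**2*v - u*v**2 + v**2.
No constant or linear terms (consistent with a singular point). Quadratic part: v**2. Cubic part: -3*u**3 + 2*u**2*v - u*v**2.
The quadratic part v**2 is a perfect square, so there is a single (double) tangent line v = 0, i.e. y = 2. Restricting the cubic part to that line (v = 0) leaves -3*u**3 ≠ 0, so f is not divisible by v and the branch is v² ≈ 3*u**3 to lowest order — this is a cusp.
Classification: cusp.


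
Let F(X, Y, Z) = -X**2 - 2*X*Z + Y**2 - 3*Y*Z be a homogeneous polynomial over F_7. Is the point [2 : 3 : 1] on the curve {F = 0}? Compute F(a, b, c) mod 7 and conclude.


F(2,3,1) ≡ 6 (mod 7); P is NOT on the curve.

Evaluate F(2, 3, 1) term-by-term (mod 7).
  -X**2 ↦ -1·4·1·1 = -4
  -2*X*Z ↦ -2·2·1·1 = -4
  Y**2 ↦ 1·1·9·1 = 9
  -3*Y*Z ↦ -3·1·3·1 = -9
Sum: F(2, 3, 1) = (-4) + (-4) + (9) + (-9) = -8.
Reducing mod 7: -8 ≡ 6 (mod 7).
Since F(a, b, c) ≡ 6 ≠ 0 (mod 7), P does NOT lie on the curve.


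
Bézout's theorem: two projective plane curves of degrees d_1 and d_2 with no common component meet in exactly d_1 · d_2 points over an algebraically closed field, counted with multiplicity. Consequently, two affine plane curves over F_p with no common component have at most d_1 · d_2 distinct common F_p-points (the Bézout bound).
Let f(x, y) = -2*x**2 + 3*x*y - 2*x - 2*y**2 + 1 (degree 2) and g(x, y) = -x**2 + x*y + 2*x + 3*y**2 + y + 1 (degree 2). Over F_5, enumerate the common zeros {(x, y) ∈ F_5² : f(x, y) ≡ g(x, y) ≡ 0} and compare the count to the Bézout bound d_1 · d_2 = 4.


Common zeros: ∅; count = 0; Bézout bound = 4.

deg(f) = 2, deg(g) = 2, so Bézout bound = 4.
Scan x ∈ F_5. For each x, list the y ∈ F_5 with f(x, y) ≡ 0 and those with g(x, y) ≡ 0 (mod 5); the common zeros in that column are the intersection.
  x = 0: f ≡ 0 at y ∈ ∅; g ≡ 0 at y ∈ {1, 2}; common: ∅.
  x = 1: f ≡ 0 at y ∈ {2}; g ≡ 0 at y ∈ {3}; common: ∅.
  x = 2: f ≡ 0 at y ∈ ∅; g ≡ 0 at y ∈ ∅; common: ∅.
  x = 3: f ≡ 0 at y ∈ ∅; g ≡ 0 at y ∈ {1}; common: ∅.
  x = 4: f ≡ 0 at y ∈ ∅; g ≡ 0 at y ∈ {2, 3}; common: ∅.
Collecting: common zeros = ∅, so the count is 0.
Comparison with the Bézout bound: 0 ≤ 4 = deg(f)·deg(g), as expected for curves with no common component (the affine F_5-count falls short of the bound because intersections may lie at infinity, over extension fields, or carry multiplicity).


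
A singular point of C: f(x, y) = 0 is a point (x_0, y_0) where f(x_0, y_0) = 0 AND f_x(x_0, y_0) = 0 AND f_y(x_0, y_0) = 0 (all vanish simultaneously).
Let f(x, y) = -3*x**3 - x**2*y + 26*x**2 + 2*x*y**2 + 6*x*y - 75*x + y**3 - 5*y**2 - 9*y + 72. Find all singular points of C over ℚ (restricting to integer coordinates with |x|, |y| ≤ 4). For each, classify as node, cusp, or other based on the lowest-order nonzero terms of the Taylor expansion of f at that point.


Singular points: {(3, 0)}; classification: node.

Compute partial derivatives:
  f_x = -9*x**2 - 2*x*y + 52*x + 2*y**2 + 6*y - 75.
  f_y = -x**2 + 4*x*y + 6*x + 3*y**2 - 10*y - 9.
Scan x_0 ∈ {−4, ..., 4}. For each x_0, f_y(x_0, y) is a polynomial in y; find its integer roots y ∈ {−4, ..., 4}, then test f_x and f at those candidates.
  x = -4: f_y(-4, y) = 3*y**2 - 26*y - 49; no integer root y with |y| ≤ 4.
  x = -3: f_y(-3, y) = 3*y**2 - 22*y - 36; no integer root y with |y| ≤ 4.
  x = -2: f_y(-2, y) = 3*y**2 - 18*y - 25; no integer root y with |y| ≤ 4.
  x = -1: f_y(-1, y) = 3*y**2 - 14*y - 16; no integer root y with |y| ≤ 4.
  x = 0: f_y(0, y) = 3*y**2 - 10*y - 9; no integer root y with |y| ≤ 4.
  x = 1: f_y(1, y) = 3*y**2 - 6*y - 4; no integer root y with |y| ≤ 4.
  x = 2: f_y(2, y) = 3*y**2 - 2*y - 1; vanishes at y ∈ {1}. (2, 1): f_x = -3 ≠ 0.
  x = 3: f_y(3, y) = 3*y**2 + 2*y; vanishes at y ∈ {0}. (3, 0): f_x = 0, f = 0 — SINGULAR.
  x = 4: f_y(4, y) = 3*y**2 + 6*y - 1; no integer root y with |y| ≤ 4.
Only singular point on the grid: (3, 0).
Classify: substitute x = 3 + u, y = 0 + v and expand: f = -3*u**3 - u**2*v - u**2 + 2*u*v**2 + v**3 + v**2.
No constant or linear terms (consistent with a singular point). Quadratic part: -u**2 + v**2. Cubic part: -3*u**3 - u**2*v + 2*u*v**2 + v**3.
The quadratic part v**2 - u**2 = (v − u)(v + u) splits into two distinct linear factors, so there are two distinct tangent lines y − 0 = ±(x − 3) — this is a node (ordinary double point).
Classification: node.


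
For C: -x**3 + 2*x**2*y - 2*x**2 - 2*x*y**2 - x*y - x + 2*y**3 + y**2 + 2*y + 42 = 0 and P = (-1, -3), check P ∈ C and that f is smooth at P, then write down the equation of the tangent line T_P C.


Tangent line at P: -3*x + 41*y + 120 = 0.

Step 1: f(-1, -3) = 0, so P lies on C.
Step 2: partial derivatives
  f_x(x, y) = -3*x**2 + 4*x*y - 4*x - 2*y**2 - y - 1, f_y(x, y) = 2*x**2 - 4*x*y - x + 6*y**2 + 2*y + 2.
  f_x(P) = -3, f_y(P) = 41 (gradient nonzero, so P is smooth).
Step 3: tangent line at P: -3·(x − -1) + 41·(y − -3) = 0.
Expanding: -3*x + 41*y + 120 = 0.


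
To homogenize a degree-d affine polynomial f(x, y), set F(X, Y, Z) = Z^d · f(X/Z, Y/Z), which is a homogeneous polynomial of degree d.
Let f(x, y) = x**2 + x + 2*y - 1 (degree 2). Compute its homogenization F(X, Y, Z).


F(X, Y, Z) = X**2 + X*Z + 2*Y*Z - Z**2

deg(f) = 2.
Substitute x = X/Z, y = Y/Z into f, then multiply by Z^2.
  monomial 1·x^2·y^0 ↦ 1·X^2·Y^0·Z^0.
  monomial 1·x^1·y^0 ↦ 1·X^1·Y^0·Z^1.
  monomial 2·x^0·y^1 ↦ 2·X^0·Y^1·Z^1.
  monomial -1·x^0·y^0 ↦ -1·X^0·Y^0·Z^2.
Collecting: F(X, Y, Z) = X**2 + X*Z + 2*Y*Z - Z**2.


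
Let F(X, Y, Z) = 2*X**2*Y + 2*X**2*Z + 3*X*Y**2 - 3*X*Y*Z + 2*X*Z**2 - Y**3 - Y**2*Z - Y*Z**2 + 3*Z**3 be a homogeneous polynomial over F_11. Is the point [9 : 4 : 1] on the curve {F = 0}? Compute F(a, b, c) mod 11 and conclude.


F(9,4,1) ≡ 4 (mod 11); P is NOT on the curve.

Evaluate F(9, 4, 1) term-by-term (mod 11).
  2*X**2*Y ↦ 2·81·4·1 = 648
  2*X**2*Z ↦ 2·81·1·1 = 162
  3*X*Y**2 ↦ 3·9·16·1 = 432
  -3*X*Y*Z ↦ -3·9·4·1 = -108
  2*X*Z**2 ↦ 2·9·1·1 = 18
  -Y**3 ↦ -1·1·64·1 = -64
  -Y**2*Z ↦ -1·1·16·1 = -16
  -Y*Z**2 ↦ -1·1·4·1 = -4
  3*Z**3 ↦ 3·1·1·1 = 3
Sum: F(9, 4, 1) = (648) + (162) + (432) + (-108) + (18) + (-64) + (-16) + (-4) + (3) = 1071.
Reducing mod 11: 1071 ≡ 4 (mod 11).
Since F(a, b, c) ≡ 4 ≠ 0 (mod 11), P does NOT lie on the curve.


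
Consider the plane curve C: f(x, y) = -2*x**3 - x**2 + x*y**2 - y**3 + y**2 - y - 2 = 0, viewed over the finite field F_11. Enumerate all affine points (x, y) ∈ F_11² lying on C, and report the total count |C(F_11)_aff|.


Affine F_11-points: {(2, 0), (2, 5), (2, 9), (3, 6), (4, 1), (5, 3), (6, 6), (7, 0), (7, 2), (7, 6), (8, 8), (9, 10), (10, 2)}; count = 13.

For each of the 121 pairs (x, y) ∈ F_11², evaluate f(x, y) mod 11. Record the zeros.
  x = 0: [0↦9, 1↦8, 2↦3, 3↦10, 4↦1, 5↦3, 6↦10, 7↦5, 8↦4, 9↦1, 10↦1]  zeros at y ∈ ∅
  x = 1: [0↦6, 1↦6, 2↦4, 3↦5, 4↦3, 5↦3, 6↦10, 7↦7, 8↦10, 9↦2, 10↦10]  zeros at y ∈ ∅
  x = 2: [0↦0, 1↦1, 2↦2, 3↦8, 4↦2, 5↦0, 6↦7, 7↦6, 8↦2, 9↦0, 10↦5]  zeros at y ∈ {0, 5, 9}
  x = 3: [0↦1, 1↦3, 2↦7, 3↦7, 4↦8, 5↦4, 6↦0, 7↦1, 8↦1, 9↦5, 10↦7]  zeros at y ∈ {6}
  x = 4: [0↦8, 1↦0, 2↦7, 3↦1, 4↦9, 5↦3, 6↦10, 7↦2, 8↦6, 9↦5, 10↦4]  zeros at y ∈ {1}
  x = 5: [0↦9, 1↦2, 2↦1, 3↦0, 4↦4, 5↦7, 6↦3, 7↦8, 8↦5, 9↦10, 10↦6]  zeros at y ∈ {3}
  x = 6: [0↦3, 1↦8, 2↦10, 3↦3, 4↦3, 5↦4, 6↦0, 7↦7, 8↦8, 9↦8, 10↦1]  zeros at y ∈ {6}
  x = 7: [0↦0, 1↦6, 2↦0, 3↦9, 4↦5, 5↦4, 6↦0, 7↦9, 8↦3, 9↦9, 10↦10]  zeros at y ∈ {0, 2, 6}
  x = 8: [0↦10, 1↦6, 2↦3, 3↦6, 4↦9, 5↦6, 6↦2, 7↦2, 8↦0, 9↦1, 10↦10]  zeros at y ∈ {8}
  x = 9: [0↦10, 1↦7, 2↦7, 3↦4, 4↦3, 5↦9, 6↦5, 7↦7, 8↦9, 9↦5, 10↦0]  zeros at y ∈ {10}
  x = 10: [0↦10, 1↦8, 2↦0, 3↦2, 4↦8, 5↦1, 6↦8, 7↦1, 8↦7, 9↦9, 10↦1]  zeros at y ∈ {2}
Collecting zeros: affine points = {(2, 0), (2, 5), (2, 9), (3, 6), (4, 1), (5, 3), (6, 6), (7, 0), (7, 2), (7, 6), (8, 8), (9, 10), (10, 2)}.
Total count |C(F_11)_aff| = 13.


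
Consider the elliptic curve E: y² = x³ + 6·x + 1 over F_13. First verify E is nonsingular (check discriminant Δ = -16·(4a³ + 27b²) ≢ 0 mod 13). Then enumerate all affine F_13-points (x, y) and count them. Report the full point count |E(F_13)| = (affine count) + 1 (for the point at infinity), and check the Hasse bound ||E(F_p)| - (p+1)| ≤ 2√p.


Affine points = {(0, 1), (0, 12), (5, 0), (7, 3), (7, 10), (9, 2), (9, 11)}; affine count = 7; |E(F_13)| = 8.

Discriminant check: Δ ∝ 4a³ + 27b² = 4·6³ + 27·1² = 4·216 + 27·1 ≡ 7 (mod 13). Nonzero ⇒ E is nonsingular.
For each x ∈ F_13, compute rhs = x³ + 6·x + 1 mod 13, then count y ∈ F_13 with y² ≡ rhs.
  x = 0: rhs = 1, matching y values: 1, 12 (2 points).
  x = 1: rhs = 8, matching y values: none (0 points).
  x = 2: rhs = 8, matching y values: none (0 points).
  x = 3: rhs = 7, matching y values: none (0 points).
  x = 4: rhs = 11, matching y values: none (0 points).
  x = 5: rhs = 0, matching y values: 0 (1 points).
  x = 6: rhs = 6, matching y values: none (0 points).
  x = 7: rhs = 9, matching y values: 3, 10 (2 points).
  x = 8: rhs = 2, matching y values: none (0 points).
  x = 9: rhs = 4, matching y values: 2, 11 (2 points).
  x = 10: rhs = 8, matching y values: none (0 points).
  x = 11: rhs = 7, matching y values: none (0 points).
  x = 12: rhs = 7, matching y values: none (0 points).
Total affine count: 7.
Full point count |E(F_13)| = 7 + 1 = 8.
Hasse bound: |8 − (13+1)| = |-6| = 6 ≤ 2√13 ≈ 7.2111 ✓.


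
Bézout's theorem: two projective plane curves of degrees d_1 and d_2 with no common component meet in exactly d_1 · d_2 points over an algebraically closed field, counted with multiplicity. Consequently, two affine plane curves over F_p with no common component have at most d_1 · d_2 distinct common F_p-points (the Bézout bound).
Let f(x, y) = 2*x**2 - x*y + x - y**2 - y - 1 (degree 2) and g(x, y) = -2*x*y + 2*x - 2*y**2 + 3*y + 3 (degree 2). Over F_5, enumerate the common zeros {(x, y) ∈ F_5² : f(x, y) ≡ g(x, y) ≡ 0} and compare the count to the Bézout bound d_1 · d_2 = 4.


Common zeros: ∅; count = 0; Bézout bound = 4.

deg(f) = 2, deg(g) = 2, so Bézout bound = 4.
Scan x ∈ F_5. For each x, list the y ∈ F_5 with f(x, y) ≡ 0 and those with g(x, y) ≡ 0 (mod 5); the common zeros in that column are the intersection.
  x = 0: f ≡ 0 at y ∈ ∅; g ≡ 0 at y ∈ ∅; common: ∅.
  x = 1: f ≡ 0 at y ∈ ∅; g ≡ 0 at y ∈ {0, 3}; common: ∅.
  x = 2: f ≡ 0 at y ∈ {1}; g ≡ 0 at y ∈ ∅; common: ∅.
  x = 3: f ≡ 0 at y ∈ {0, 1}; g ≡ 0 at y ∈ {2, 4}; common: ∅.
  x = 4: f ≡ 0 at y ∈ {0}; g ≡ 0 at y ∈ ∅; common: ∅.
Collecting: common zeros = ∅, so the count is 0.
Comparison with the Bézout bound: 0 ≤ 4 = deg(f)·deg(g), as expected for curves with no common component (the affine F_5-count falls short of the bound because intersections may lie at infinity, over extension fields, or carry multiplicity).


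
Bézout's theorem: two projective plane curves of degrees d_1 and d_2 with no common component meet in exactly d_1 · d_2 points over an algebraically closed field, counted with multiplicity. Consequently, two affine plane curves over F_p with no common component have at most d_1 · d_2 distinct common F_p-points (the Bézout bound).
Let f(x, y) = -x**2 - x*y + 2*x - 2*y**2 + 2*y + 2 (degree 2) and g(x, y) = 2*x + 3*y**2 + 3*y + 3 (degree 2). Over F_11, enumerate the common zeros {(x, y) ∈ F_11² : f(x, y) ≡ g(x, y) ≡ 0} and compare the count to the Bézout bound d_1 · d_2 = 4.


Common zeros: ∅; count = 0; Bézout bound = 4.

deg(f) = 2, deg(g) = 2, so Bézout bound = 4.
Scan x ∈ F_11. For each x, list the y ∈ F_11 with f(x, y) ≡ 0 and those with g(x, y) ≡ 0 (mod 11); the common zeros in that column are the intersection.
  x = 0: f ≡ 0 at y ∈ {4, 8}; g ≡ 0 at y ∈ ∅; common: ∅.
  x = 1: f ≡ 0 at y ∈ {7, 10}; g ≡ 0 at y ∈ {1, 9}; common: ∅.
  x = 2: f ≡ 0 at y ∈ {1, 10}; g ≡ 0 at y ∈ ∅; common: ∅.
  x = 3: f ≡ 0 at y ∈ {2, 3}; g ≡ 0 at y ∈ {5}; common: ∅.
  x = 4: f ≡ 0 at y ∈ {5}; g ≡ 0 at y ∈ {0, 10}; common: ∅.
  x = 5: f ≡ 0 at y ∈ {7, 8}; g ≡ 0 at y ∈ ∅; common: ∅.
  x = 6: f ≡ 0 at y ∈ {0, 9}; g ≡ 0 at y ∈ {2, 8}; common: ∅.
  x = 7: f ≡ 0 at y ∈ {0, 3}; g ≡ 0 at y ∈ {4, 6}; common: ∅.
  x = 8: f ≡ 0 at y ∈ {2, 6}; g ≡ 0 at y ∈ {3, 7}; common: ∅.
  x = 9: f ≡ 0 at y ∈ {4, 9}; g ≡ 0 at y ∈ ∅; common: ∅.
  x = 10: f ≡ 0 at y ∈ {1, 6}; g ≡ 0 at y ∈ ∅; common: ∅.
Collecting: common zeros = ∅, so the count is 0.
Comparison with the Bézout bound: 0 ≤ 4 = deg(f)·deg(g), as expected for curves with no common component (the affine F_11-count falls short of the bound because intersections may lie at infinity, over extension fields, or carry multiplicity).


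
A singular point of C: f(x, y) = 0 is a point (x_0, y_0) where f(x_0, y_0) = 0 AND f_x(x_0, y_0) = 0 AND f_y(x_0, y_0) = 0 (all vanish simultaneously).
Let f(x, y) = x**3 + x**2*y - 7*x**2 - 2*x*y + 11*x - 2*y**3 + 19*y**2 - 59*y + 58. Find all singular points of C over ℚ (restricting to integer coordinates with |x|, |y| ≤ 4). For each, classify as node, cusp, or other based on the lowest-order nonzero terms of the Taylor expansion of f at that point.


Singular points: {(1, 3)}; classification: node.

Compute partial derivatives:
  f_x = 3*x**2 + 2*x*y - 14*x - 2*y + 11.
  f_y = x**2 - 2*x - 6*y**2 + 38*y - 59.
Scan x_0 ∈ {−4, ..., 4}. For each x_0, f_y(x_0, y) is a polynomial in y; find its integer roots y ∈ {−4, ..., 4}, then test f_x and f at those candidates.
  x = -4: f_y(-4, y) = -6*y**2 + 38*y - 35; no integer root y with |y| ≤ 4.
  x = -3: f_y(-3, y) = -6*y**2 + 38*y - 44; no integer root y with |y| ≤ 4.
  x = -2: f_y(-2, y) = -6*y**2 + 38*y - 51; no integer root y with |y| ≤ 4.
  x = -1: f_y(-1, y) = -6*y**2 + 38*y - 56; vanishes at y ∈ {4}. (-1, 4): f_x = 12 ≠ 0.
  x = 0: f_y(0, y) = -6*y**2 + 38*y - 59; no integer root y with |y| ≤ 4.
  x = 1: f_y(1, y) = -6*y**2 + 38*y - 60; vanishes at y ∈ {3}. (1, 3): f_x = 0, f = 0 — SINGULAR.
  x = 2: f_y(2, y) = -6*y**2 + 38*y - 59; no integer root y with |y| ≤ 4.
  x = 3: f_y(3, y) = -6*y**2 + 38*y - 56; vanishes at y ∈ {4}. (3, 4): f_x = 12 ≠ 0.
  x = 4: f_y(4, y) = -6*y**2 + 38*y - 51; no integer root y with |y| ≤ 4.
Only singular point on the grid: (1, 3).
Classify: substitute x = 1 + u, y = 3 + v and expand: f = u**3 + u**2*v - u**2 - 2*v**3 + v**2.
No constant or linear terms (consistent with a singular point). Quadratic part: -u**2 + v**2. Cubic part: u**3 + u**2*v - 2*v**3.
The quadratic part v**2 - u**2 = (v − u)(v + u) splits into two distinct linear factors, so there are two distinct tangent lines y − 3 = ±(x − 1) — this is a node (ordinary double point).
Classification: node.


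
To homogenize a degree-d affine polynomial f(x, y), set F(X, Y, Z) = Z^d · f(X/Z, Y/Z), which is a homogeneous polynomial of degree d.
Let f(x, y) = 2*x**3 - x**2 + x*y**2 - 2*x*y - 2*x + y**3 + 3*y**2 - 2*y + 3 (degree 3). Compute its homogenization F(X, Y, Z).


F(X, Y, Z) = 2*X**3 - X**2*Z + X*Y**2 - 2*X*Y*Z - 2*X*Z**2 + Y**3 + 3*Y**2*Z - 2*Y*Z**2 + 3*Z**3

deg(f) = 3.
Substitute x = X/Z, y = Y/Z into f, then multiply by Z^3.
  monomial 2·x^3·y^0 ↦ 2·X^3·Y^0·Z^0.
  monomial -1·x^2·y^0 ↦ -1·X^2·Y^0·Z^1.
  monomial 1·x^1·y^2 ↦ 1·X^1·Y^2·Z^0.
  monomial -2·x^1·y^1 ↦ -2·X^1·Y^1·Z^1.
  monomial -2·x^1·y^0 ↦ -2·X^1·Y^0·Z^2.
  monomial 1·x^0·y^3 ↦ 1·X^0·Y^3·Z^0.
  monomial 3·x^0·y^2 ↦ 3·X^0·Y^2·Z^1.
  monomial -2·x^0·y^1 ↦ -2·X^0·Y^1·Z^2.
  monomial 3·x^0·y^0 ↦ 3·X^0·Y^0·Z^3.
Collecting: F(X, Y, Z) = 2*X**3 - X**2*Z + X*Y**2 - 2*X*Y*Z - 2*X*Z**2 + Y**3 + 3*Y**2*Z - 2*Y*Z**2 + 3*Z**3.


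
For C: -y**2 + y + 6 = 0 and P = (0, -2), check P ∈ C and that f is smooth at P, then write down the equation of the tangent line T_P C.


Tangent line at P: 5*y + 10 = 0.

Step 1: f(0, -2) = 0, so P lies on C.
Step 2: partial derivatives
  f_x(x, y) = 0, f_y(x, y) = 1 - 2*y.
  f_x(P) = 0, f_y(P) = 5 (gradient nonzero, so P is smooth).
Step 3: tangent line at P: 0·(x − 0) + 5·(y − -2) = 0.
Expanding: 5*y + 10 = 0.


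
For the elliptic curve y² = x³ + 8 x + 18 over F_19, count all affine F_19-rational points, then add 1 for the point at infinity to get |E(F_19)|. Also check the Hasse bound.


Affine points = {(2, 2), (2, 17), (4, 0), (6, 4), (6, 15), (8, 9), (8, 10), (13, 1), (13, 18), (14, 9), (14, 10), (15, 6), (15, 13), (16, 9), (16, 10), (18, 3), (18, 16)}; affine count = 17; |E(F_19)| = 18.

Discriminant check: Δ ∝ 4a³ + 27b² = 4·8³ + 27·18² = 4·512 + 27·324 ≡ 4 (mod 19). Nonzero ⇒ E is nonsingular.
For each x ∈ F_19, compute rhs = x³ + 8·x + 18 mod 19, then count y ∈ F_19 with y² ≡ rhs.
  x = 0: rhs = 18, matching y values: none (0 points).
  x = 1: rhs = 8, matching y values: none (0 points).
  x = 2: rhs = 4, matching y values: 2, 17 (2 points).
  x = 3: rhs = 12, matching y values: none (0 points).
  x = 4: rhs = 0, matching y values: 0 (1 points).
  x = 5: rhs = 12, matching y values: none (0 points).
  x = 6: rhs = 16, matching y values: 4, 15 (2 points).
  x = 7: rhs = 18, matching y values: none (0 points).
  x = 8: rhs = 5, matching y values: 9, 10 (2 points).
  x = 9: rhs = 2, matching y values: none (0 points).
  x = 10: rhs = 15, matching y values: none (0 points).
  x = 11: rhs = 12, matching y values: none (0 points).
  x = 12: rhs = 18, matching y values: none (0 points).
  x = 13: rhs = 1, matching y values: 1, 18 (2 points).
  x = 14: rhs = 5, matching y values: 9, 10 (2 points).
  x = 15: rhs = 17, matching y values: 6, 13 (2 points).
  x = 16: rhs = 5, matching y values: 9, 10 (2 points).
  x = 17: rhs = 13, matching y values: none (0 points).
  x = 18: rhs = 9, matching y values: 3, 16 (2 points).
Total affine count: 17.
Full point count |E(F_19)| = 17 + 1 = 18.
Hasse bound: |18 − (19+1)| = |-2| = 2 ≤ 2√19 ≈ 8.7178 ✓.


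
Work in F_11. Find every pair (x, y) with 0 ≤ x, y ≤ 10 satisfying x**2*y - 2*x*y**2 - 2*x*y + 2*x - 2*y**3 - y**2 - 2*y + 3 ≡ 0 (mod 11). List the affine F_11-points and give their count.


Affine F_11-points: {(0, 3), (2, 2), (2, 4), (2, 8), (3, 2), (4, 0), (5, 6), (6, 1), (7, 1)}; count = 9.

For each of the 121 pairs (x, y) ∈ F_11², evaluate f(x, y) mod 11. Record the zeros.
  x = 0: [0↦3, 1↦9, 2↦1, 3↦0, 4↦5, 5↦4, 6↦7, 7↦2, 8↦10, 9↦8, 10↦6]  zeros at y ∈ {3}
  x = 1: [0↦5, 1↦8, 2↦4, 3↦3, 4↦4, 5↦6, 6↦8, 7↦9, 8↦8, 9↦4, 10↦7]  zeros at y ∈ ∅
  x = 2: [0↦7, 1↦9, 2↦0, 3↦1, 4↦0, 5↦7, 6↦10, 7↦8, 8↦0, 9↦7, 10↦6]  zeros at y ∈ {2, 4, 8}
  x = 3: [0↦9, 1↦1, 2↦0, 3↦5, 4↦4, 5↦7, 6↦2, 7↦10, 8↦8, 9↦6, 10↦3]  zeros at y ∈ {2}
  x = 4: [0↦0, 1↦6, 2↦4, 3↦4, 4↦5, 5↦6, 6↦6, 7↦4, 8↦10, 9↦1, 10↦9]  zeros at y ∈ {0}
  x = 5: [0↦2, 1↦2, 2↦1, 3↦9, 4↦3, 5↦4, 6↦0, 7↦1, 8↦6, 9↦3, 10↦2]  zeros at y ∈ {6}
  x = 6: [0↦4, 1↦0, 2↦2, 3↦9, 4↦9, 5↦1, 6↦6, 7↦1, 8↦7, 9↦1, 10↦4]  zeros at y ∈ {1}
  x = 7: [0↦6, 1↦0, 2↦7, 3↦4, 4↦1, 5↦8, 6↦2, 7↦4, 8↦2, 9↦6, 10↦4]  zeros at y ∈ {1}
  x = 8: [0↦8, 1↦2, 2↦5, 3↦5, 4↦1, 5↦3, 6↦10, 7↦10, 8↦2, 9↦7, 10↦2]  zeros at y ∈ ∅
  x = 9: [0↦10, 1↦6, 2↦7, 3↦1, 4↦9, 5↦8, 6↦8, 7↦8, 8↦7, 9↦4, 10↦9]  zeros at y ∈ ∅
  x = 10: [0↦1, 1↦1, 2↦2, 3↦3, 4↦3, 5↦1, 6↦7, 7↦9, 8↦6, 9↦8, 10↦3]  zeros at y ∈ ∅
Collecting zeros: affine points = {(0, 3), (2, 2), (2, 4), (2, 8), (3, 2), (4, 0), (5, 6), (6, 1), (7, 1)}.
Total count |C(F_11)_aff| = 9.


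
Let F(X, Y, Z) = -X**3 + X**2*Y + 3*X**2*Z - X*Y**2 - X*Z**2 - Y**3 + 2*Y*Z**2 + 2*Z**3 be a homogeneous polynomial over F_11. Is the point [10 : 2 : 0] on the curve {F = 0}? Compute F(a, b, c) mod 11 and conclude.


F(10,2,0) ≡ 10 (mod 11); P is NOT on the curve.

Evaluate F(10, 2, 0) term-by-term (mod 11).
  -X**3 ↦ -1·1000·1·1 = -1000
  X**2*Y ↦ 1·100·2·1 = 200
  3*X**2*Z ↦ 3·100·1·0 = 0
  -X*Y**2 ↦ -1·10·4·1 = -40
  -X*Z**2 ↦ -1·10·1·0 = 0
  -Y**3 ↦ -1·1·8·1 = -8
  2*Y*Z**2 ↦ 2·1·2·0 = 0
  2*Z**3 ↦ 2·1·1·0 = 0
Sum: F(10, 2, 0) = (-1000) + (200) + (0) + (-40) + (0) + (-8) + (0) + (0) = -848.
Reducing mod 11: -848 ≡ 10 (mod 11).
Since F(a, b, c) ≡ 10 ≠ 0 (mod 11), P does NOT lie on the curve.


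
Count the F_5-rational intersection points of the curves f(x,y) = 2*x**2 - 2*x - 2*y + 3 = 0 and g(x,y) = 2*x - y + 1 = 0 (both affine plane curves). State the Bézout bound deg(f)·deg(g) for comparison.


Common zeros: ∅; count = 0; Bézout bound = 2.

deg(f) = 2, deg(g) = 1, so Bézout bound = 2.
Scan x ∈ F_5. For each x, list the y ∈ F_5 with f(x, y) ≡ 0 and those with g(x, y) ≡ 0 (mod 5); the common zeros in that column are the intersection.
  x = 0: f ≡ 0 at y ∈ {4}; g ≡ 0 at y ∈ {1}; common: ∅.
  x = 1: f ≡ 0 at y ∈ {4}; g ≡ 0 at y ∈ {3}; common: ∅.
  x = 2: f ≡ 0 at y ∈ {1}; g ≡ 0 at y ∈ {0}; common: ∅.
  x = 3: f ≡ 0 at y ∈ {0}; g ≡ 0 at y ∈ {2}; common: ∅.
  x = 4: f ≡ 0 at y ∈ {1}; g ≡ 0 at y ∈ {4}; common: ∅.
Collecting: common zeros = ∅, so the count is 0.
Comparison with the Bézout bound: 0 ≤ 2 = deg(f)·deg(g), as expected for curves with no common component (the affine F_5-count falls short of the bound because intersections may lie at infinity, over extension fields, or carry multiplicity).
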